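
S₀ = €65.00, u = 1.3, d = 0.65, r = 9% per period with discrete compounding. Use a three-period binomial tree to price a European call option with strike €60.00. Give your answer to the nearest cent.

€23.74

Risk-neutral probability p = (1 + 0.09 − 0.65)/(1.3 − 0.65) = 0.4400/0.6500 = 0.6769
Terminal stock prices: S_uuu = 142.8, S_uud = 71.4, S_udd = 35.7, S_ddd = 17.85
Terminal payoffs (S − K): max(82.81, 0) = 82.81, max(11.4, 0) = 11.4, max(-24.3, 0) = 0, max(-42.15, 0) = 0
Node uu (S = 109.9): V_uu = 1/1.09·[0.6769·82.8050 + 0.3231·11.4025] = 54.8041
Node ud (S = 54.93): V_ud = 1/1.09·[0.6769·11.4025 + 0.3231·0.0000] = 7.0813
Node dd (S = 27.46): V_dd = 1/1.09·[0.6769·0.0000 + 0.3231·0.0000] = 0.0000
Node u (S = 84.5): V_u = 1/1.09·[0.6769·54.8041 + 0.3231·7.0813] = 36.1339
Node d (S = 42.25): V_d = 1/1.09·[0.6769·7.0813 + 0.3231·0.0000] = 4.3977
Node 0 (S = 65): V_0 = 1/1.09·[0.6769·36.1339 + 0.3231·4.3977] = 23.7437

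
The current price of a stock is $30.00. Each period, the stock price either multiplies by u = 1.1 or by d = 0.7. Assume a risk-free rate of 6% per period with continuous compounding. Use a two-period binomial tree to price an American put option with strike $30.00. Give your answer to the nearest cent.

$1.34

Risk-neutral probability p = (e^0.06 − 0.7)/(1.1 − 0.7) = 0.3618/0.4000 = 0.9046
Terminal stock prices: S_uu = 36.3, S_ud = 23.1, S_dd = 14.7
Terminal payoffs (K − S): max(-6.3, 0) = 0, max(6.9, 0) = 6.9, max(15.3, 0) = 15.3
Node u (S = 33): continuation = e^(−0.06)·[0.9046·0.0000 + 0.0954·6.9000] = 0.6200; exercise value = 0.0000 ≤ continuation, so V_u = 0.6200
Node d (S = 21): continuation = e^(−0.06)·[0.9046·6.9000 + 0.0954·15.3000] = 7.2529; exercise value = 9.0000 > continuation, so V_d = 9.0000 (exercise)
Node 0 (S = 30): continuation = e^(−0.06)·[0.9046·0.6200 + 0.0954·9.0000] = 1.3368; exercise value = 0.0000 ≤ continuation, so V_0 = 1.3368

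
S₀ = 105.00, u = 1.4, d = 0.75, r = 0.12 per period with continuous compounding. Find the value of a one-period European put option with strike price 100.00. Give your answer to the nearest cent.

7.90

Risk-neutral probability p = (e^0.12 − 0.75)/(1.4 − 0.75) = 0.3775/0.6500 = 0.5808
Terminal stock prices: S_u = 147, S_d = 78.75
Terminal payoffs (K − S): max(-47, 0) = 0, max(21.25, 0) = 21.25
Node 0 (S = 105): V_0 = e^(−0.12)·[0.5808·0.0000 + 0.4192·21.2500] = 7.9014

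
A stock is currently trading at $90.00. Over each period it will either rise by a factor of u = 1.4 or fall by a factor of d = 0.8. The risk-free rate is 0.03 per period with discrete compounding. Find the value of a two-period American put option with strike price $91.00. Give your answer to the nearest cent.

Risk-neutral probability p = (1 + 0.03 − 0.8)/(1.4 − 0.8) = 0.2300/0.6000 = 0.3833
Terminal stock prices: S_uu = 176.4, S_ud = 100.8, S_dd = 57.6
Terminal payoffs (K − S): max(-85.4, 0) = 0, max(-9.8, 0) = 0, max(33.4, 0) = 33.4
Node u (S = 126): continuation = 1/1.03·[0.3833·0.0000 + 0.6167·0.0000] = 0.0000; exercise value = 0.0000 ≤ continuation, so V_u = 0.0000
Node d (S = 72): continuation = 1/1.03·[0.3833·0.0000 + 0.6167·33.4000] = 19.9968; exercise value = 19.0000 ≤ continuation, so V_d = 19.9968
Node 0 (S = 90): continuation = 1/1.03·[0.3833·0.0000 + 0.6167·19.9968] = 11.9722; exercise value = 1.0000 ≤ continuation, so V_0 = 11.9722

$11.97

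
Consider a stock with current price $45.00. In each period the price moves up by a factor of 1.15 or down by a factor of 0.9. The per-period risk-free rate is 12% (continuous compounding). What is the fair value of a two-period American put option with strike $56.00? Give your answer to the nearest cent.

$11.00

Risk-neutral probability p = (e^0.12 − 0.9)/(1.15 − 0.9) = 0.2275/0.2500 = 0.9100
Terminal stock prices: S_uu = 59.51, S_ud = 46.57, S_dd = 36.45
Terminal payoffs (K − S): max(-3.512, 0) = 0, max(9.425, 0) = 9.425, max(19.55, 0) = 19.55
Node u (S = 51.75): continuation = e^(−0.12)·[0.9100·0.0000 + 0.0900·9.4250] = 0.7524; exercise value = 4.2500 > continuation, so V_u = 4.2500 (exercise)
Node d (S = 40.5): continuation = e^(−0.12)·[0.9100·9.4250 + 0.0900·19.5500] = 9.1675; exercise value = 15.5000 > continuation, so V_d = 15.5000 (exercise)
Node 0 (S = 45): continuation = e^(−0.12)·[0.9100·4.2500 + 0.0900·15.5000] = 4.6675; exercise value = 11.0000 > continuation, so V_0 = 11.0000 (exercise)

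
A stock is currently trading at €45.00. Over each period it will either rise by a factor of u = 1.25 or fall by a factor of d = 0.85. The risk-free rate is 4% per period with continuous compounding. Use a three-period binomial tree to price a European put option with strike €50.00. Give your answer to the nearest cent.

€6.09

Risk-neutral probability p = (e^0.04 − 0.85)/(1.25 − 0.85) = 0.1908/0.4000 = 0.4770
Terminal stock prices: S_uuu = 87.89, S_uud = 59.77, S_udd = 40.64, S_ddd = 27.64
Terminal payoffs (K − S): max(-37.89, 0) = 0, max(-9.766, 0) = 0, max(9.359, 0) = 9.359, max(22.36, 0) = 22.36
Node uu (S = 70.31): V_uu = e^(−0.04)·[0.4770·0.0000 + 0.5230·0.0000] = 0.0000
Node ud (S = 47.81): V_ud = e^(−0.04)·[0.4770·0.0000 + 0.5230·9.3594] = 4.7028
Node dd (S = 32.51): V_dd = e^(−0.04)·[0.4770·9.3594 + 0.5230·22.3644] = 15.5270
Node u (S = 56.25): V_u = e^(−0.04)·[0.4770·0.0000 + 0.5230·4.7028] = 2.3630
Node d (S = 38.25): V_d = e^(−0.04)·[0.4770·4.7028 + 0.5230·15.5270] = 9.9572
Node 0 (S = 45): V_0 = e^(−0.04)·[0.4770·2.3630 + 0.5230·9.9572] = 6.0862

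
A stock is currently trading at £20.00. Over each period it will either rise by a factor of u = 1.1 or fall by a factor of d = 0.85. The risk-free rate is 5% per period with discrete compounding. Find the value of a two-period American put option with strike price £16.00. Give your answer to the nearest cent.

£0.06

Risk-neutral probability p = (1 + 0.05 − 0.85)/(1.1 − 0.85) = 0.2000/0.2500 = 0.8000
Terminal stock prices: S_uu = 24.2, S_ud = 18.7, S_dd = 14.45
Terminal payoffs (K − S): max(-8.2, 0) = 0, max(-2.7, 0) = 0, max(1.55, 0) = 1.55
Node u (S = 22): continuation = 1/1.05·[0.8000·0.0000 + 0.2000·0.0000] = 0.0000; exercise value = 0.0000 ≤ continuation, so V_u = 0.0000
Node d (S = 17): continuation = 1/1.05·[0.8000·0.0000 + 0.2000·1.5500] = 0.2952; exercise value = 0.0000 ≤ continuation, so V_d = 0.2952
Node 0 (S = 20): continuation = 1/1.05·[0.8000·0.0000 + 0.2000·0.2952] = 0.0562; exercise value = 0.0000 ≤ continuation, so V_0 = 0.0562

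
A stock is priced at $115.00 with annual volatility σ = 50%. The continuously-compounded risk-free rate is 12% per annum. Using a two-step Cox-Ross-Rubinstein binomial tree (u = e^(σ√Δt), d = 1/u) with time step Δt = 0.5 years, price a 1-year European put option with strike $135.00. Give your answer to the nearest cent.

CRR parameters: u = e^(σ√Δt) = e^(0.5·√0.5) = 1.4241, d = 1/u = 0.7022
Per-period rate: rΔt = 0.12·0.5 = 0.06, so R = e^0.06 = 1.0618
Risk-neutral probability p = (e^0.06 − 0.7022)/(1.4241 − 0.7022) = 0.3596/0.7219 = 0.4982
Terminal stock prices: S_uu = 233.2, S_ud = 115, S_dd = 56.7
Terminal payoffs (K − S): max(-98.23, 0) = 0, max(20, 0) = 20, max(78.3, 0) = 78.3
Node u (S = 163.8): V_u = e^(−0.06)·[0.4982·0.0000 + 0.5018·20.0000] = 9.4520
Node d (S = 80.75): V_d = e^(−0.06)·[0.4982·20.0000 + 0.5018·78.2971] = 46.3865
Node 0 (S = 115): V_0 = e^(−0.06)·[0.4982·9.4520 + 0.5018·46.3865] = 26.3568

$26.36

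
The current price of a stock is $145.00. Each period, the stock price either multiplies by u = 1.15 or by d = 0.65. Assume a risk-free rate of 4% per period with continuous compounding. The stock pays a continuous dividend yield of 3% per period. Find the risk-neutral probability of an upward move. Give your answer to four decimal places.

p = 0.7201

Per-period risk-free factor R = e^0.04 = 1.0408; dividend-adjusted growth = e^(0.04−0.03) = 1.0101.
Risk-neutral probability p = (1.0101 − 0.65)/(1.15 − 0.65) = 0.3601/0.5000 = 0.7201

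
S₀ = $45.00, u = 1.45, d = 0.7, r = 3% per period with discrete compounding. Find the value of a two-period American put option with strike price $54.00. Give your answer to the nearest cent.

$14.17

Risk-neutral probability p = (1 + 0.03 − 0.7)/(1.45 − 0.7) = 0.3300/0.7500 = 0.4400
Terminal stock prices: S_uu = 94.61, S_ud = 45.67, S_dd = 22.05
Terminal payoffs (K − S): max(-40.61, 0) = 0, max(8.325, 0) = 8.325, max(31.95, 0) = 31.95
Node u (S = 65.25): continuation = 1/1.03·[0.4400·0.0000 + 0.5600·8.3250] = 4.5262; exercise value = 0.0000 ≤ continuation, so V_u = 4.5262
Node d (S = 31.5): continuation = 1/1.03·[0.4400·8.3250 + 0.5600·31.9500] = 20.9272; exercise value = 22.5000 > continuation, so V_d = 22.5000 (exercise)
Node 0 (S = 45): continuation = 1/1.03·[0.4400·4.5262 + 0.5600·22.5000] = 14.1665; exercise value = 9.0000 ≤ continuation, so V_0 = 14.1665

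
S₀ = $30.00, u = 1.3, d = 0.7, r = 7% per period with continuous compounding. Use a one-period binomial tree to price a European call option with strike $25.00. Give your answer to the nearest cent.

Risk-neutral probability p = (e^0.07 − 0.7)/(1.3 − 0.7) = 0.3725/0.6000 = 0.6208
Terminal stock prices: S_u = 39, S_d = 21
Terminal payoffs (S − K): max(14, 0) = 14, max(-4, 0) = 0
Node 0 (S = 30): V_0 = e^(−0.07)·[0.6208·14.0000 + 0.3792·0.0000] = 8.1042

$8.10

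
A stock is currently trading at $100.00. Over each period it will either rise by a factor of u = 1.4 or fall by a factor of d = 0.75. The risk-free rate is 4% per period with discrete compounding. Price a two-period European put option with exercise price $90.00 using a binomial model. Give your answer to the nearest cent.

Risk-neutral probability p = (1 + 0.04 − 0.75)/(1.4 − 0.75) = 0.2900/0.6500 = 0.4462
Terminal stock prices: S_uu = 196, S_ud = 105, S_dd = 56.25
Terminal payoffs (K − S): max(-106, 0) = 0, max(-15, 0) = 0, max(33.75, 0) = 33.75
Node u (S = 140): V_u = 1/1.04·[0.4462·0.0000 + 0.5538·0.0000] = 0.0000
Node d (S = 75): V_d = 1/1.04·[0.4462·0.0000 + 0.5538·33.7500] = 17.9734
Node 0 (S = 100): V_0 = 1/1.04·[0.4462·0.0000 + 0.5538·17.9734] = 9.5716

$9.57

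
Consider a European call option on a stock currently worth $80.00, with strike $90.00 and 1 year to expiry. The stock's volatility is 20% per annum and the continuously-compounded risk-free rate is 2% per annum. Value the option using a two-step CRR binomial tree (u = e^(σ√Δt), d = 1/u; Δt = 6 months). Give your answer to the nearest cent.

$3.96

CRR parameters: u = e^(σ√Δt) = e^(0.2·√0.5) = 1.1519, d = 1/u = 0.8681
Per-period rate: rΔt = 0.02·0.5 = 0.01, so R = e^0.01 = 1.0101
Risk-neutral probability p = (e^0.01 − 0.8681)/(1.1519 − 0.8681) = 0.1419/0.2838 = 0.5001
Terminal stock prices: S_uu = 106.2, S_ud = 80, S_dd = 60.29
Terminal payoffs (S − K): max(16.15, 0) = 16.15, max(-10, 0) = 0, max(-29.71, 0) = 0
Node u (S = 92.15): V_u = e^(−0.01)·[0.5001·16.1517 + 0.4999·0.0000] = 7.9974
Node d (S = 69.45): V_d = e^(−0.01)·[0.5001·0.0000 + 0.4999·0.0000] = 0.0000
Node 0 (S = 80): V_0 = e^(−0.01)·[0.5001·7.9974 + 0.4999·0.0000] = 3.9598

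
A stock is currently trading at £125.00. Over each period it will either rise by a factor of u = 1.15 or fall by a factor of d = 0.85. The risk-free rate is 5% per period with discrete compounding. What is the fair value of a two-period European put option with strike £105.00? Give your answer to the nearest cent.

Risk-neutral probability p = (1 + 0.05 − 0.85)/(1.15 − 0.85) = 0.2000/0.3000 = 0.6667
Terminal stock prices: S_uu = 165.3, S_ud = 122.2, S_dd = 90.31
Terminal payoffs (K − S): max(-60.31, 0) = 0, max(-17.19, 0) = 0, max(14.69, 0) = 14.69
Node u (S = 143.8): V_u = 1/1.05·[0.6667·0.0000 + 0.3333·0.0000] = 0.0000
Node d (S = 106.2): V_d = 1/1.05·[0.6667·0.0000 + 0.3333·14.6875] = 4.6627
Node 0 (S = 125): V_0 = 1/1.05·[0.6667·0.0000 + 0.3333·4.6627] = 1.4802

£1.48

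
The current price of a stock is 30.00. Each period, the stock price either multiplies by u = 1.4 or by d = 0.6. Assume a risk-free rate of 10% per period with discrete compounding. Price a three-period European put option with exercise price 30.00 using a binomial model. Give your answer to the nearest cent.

Risk-neutral probability p = (1 + 0.1 − 0.6)/(1.4 − 0.6) = 0.5000/0.8000 = 0.6250
Terminal stock prices: S_uuu = 82.32, S_uud = 35.28, S_udd = 15.12, S_ddd = 6.48
Terminal payoffs (K − S): max(-52.32, 0) = 0, max(-5.28, 0) = 0, max(14.88, 0) = 14.88, max(23.52, 0) = 23.52
Node uu (S = 58.8): V_uu = 1/1.1·[0.6250·0.0000 + 0.3750·0.0000] = 0.0000
Node ud (S = 25.2): V_ud = 1/1.1·[0.6250·0.0000 + 0.3750·14.8800] = 5.0727
Node dd (S = 10.8): V_dd = 1/1.1·[0.6250·14.8800 + 0.3750·23.5200] = 16.4727
Node u (S = 42): V_u = 1/1.1·[0.6250·0.0000 + 0.3750·5.0727] = 1.7293
Node d (S = 18): V_d = 1/1.1·[0.6250·5.0727 + 0.3750·16.4727] = 8.4979
Node 0 (S = 30): V_0 = 1/1.1·[0.6250·1.7293 + 0.3750·8.4979] = 3.8796

3.88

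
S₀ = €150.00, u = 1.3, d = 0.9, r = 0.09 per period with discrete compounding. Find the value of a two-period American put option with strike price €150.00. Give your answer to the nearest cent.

Risk-neutral probability p = (1 + 0.09 − 0.9)/(1.3 − 0.9) = 0.1900/0.4000 = 0.4750
Terminal stock prices: S_uu = 253.5, S_ud = 175.5, S_dd = 121.5
Terminal payoffs (K − S): max(-103.5, 0) = 0, max(-25.5, 0) = 0, max(28.5, 0) = 28.5
Node u (S = 195): continuation = 1/1.09·[0.4750·0.0000 + 0.5250·0.0000] = 0.0000; exercise value = 0.0000 ≤ continuation, so V_u = 0.0000
Node d (S = 135): continuation = 1/1.09·[0.4750·0.0000 + 0.5250·28.5000] = 13.7271; exercise value = 15.0000 > continuation, so V_d = 15.0000 (exercise)
Node 0 (S = 150): continuation = 1/1.09·[0.4750·0.0000 + 0.5250·15.0000] = 7.2248; exercise value = 0.0000 ≤ continuation, so V_0 = 7.2248

€7.22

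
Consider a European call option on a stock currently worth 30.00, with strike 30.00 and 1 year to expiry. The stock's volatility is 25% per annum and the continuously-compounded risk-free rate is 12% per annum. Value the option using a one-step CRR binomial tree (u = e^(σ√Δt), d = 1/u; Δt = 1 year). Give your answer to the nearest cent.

5.22

CRR parameters: u = e^(σ√Δt) = e^(0.25·√1) = 1.2840, d = 1/u = 0.7788
Per-period rate: rΔt = 0.12·1 = 0.12, so R = e^0.12 = 1.1275
Risk-neutral probability p = (e^0.12 − 0.7788)/(1.2840 − 0.7788) = 0.3487/0.5052 = 0.6902
Terminal stock prices: S_u = 38.52, S_d = 23.36
Terminal payoffs (S − K): max(8.521, 0) = 8.521, max(-6.636, 0) = 0
Node 0 (S = 30): V_0 = e^(−0.12)·[0.6902·8.5208 + 0.3098·0.0000] = 5.2159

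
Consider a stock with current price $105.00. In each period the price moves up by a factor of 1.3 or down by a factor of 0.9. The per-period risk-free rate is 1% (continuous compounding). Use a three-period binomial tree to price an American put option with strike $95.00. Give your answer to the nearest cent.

Risk-neutral probability p = (e^0.01 − 0.9)/(1.3 − 0.9) = 0.1101/0.4000 = 0.2751
Terminal stock prices: S_uuu = 230.7, S_uud = 159.7, S_udd = 110.6, S_ddd = 76.55
Terminal payoffs (K − S): max(-135.7, 0) = 0, max(-64.71, 0) = 0, max(-15.57, 0) = 0, max(18.45, 0) = 18.45
Node uu (S = 177.5): continuation = e^(−0.01)·[0.2751·0.0000 + 0.7249·0.0000] = 0.0000; exercise value = 0.0000 ≤ continuation, so V_uu = 0.0000
Node ud (S = 122.9): continuation = e^(−0.01)·[0.2751·0.0000 + 0.7249·0.0000] = 0.0000; exercise value = 0.0000 ≤ continuation, so V_ud = 0.0000
Node dd (S = 85.05): continuation = e^(−0.01)·[0.2751·0.0000 + 0.7249·18.4550] = 13.2445; exercise value = 9.9500 ≤ continuation, so V_dd = 13.2445
Node u (S = 136.5): continuation = e^(−0.01)·[0.2751·0.0000 + 0.7249·0.0000] = 0.0000; exercise value = 0.0000 ≤ continuation, so V_u = 0.0000
Node d (S = 94.5): continuation = e^(−0.01)·[0.2751·0.0000 + 0.7249·13.2445] = 9.5050; exercise value = 0.5000 ≤ continuation, so V_d = 9.5050
Node 0 (S = 105): continuation = e^(−0.01)·[0.2751·0.0000 + 0.7249·9.5050] = 6.8214; exercise value = 0.0000 ≤ continuation, so V_0 = 6.8214

$6.82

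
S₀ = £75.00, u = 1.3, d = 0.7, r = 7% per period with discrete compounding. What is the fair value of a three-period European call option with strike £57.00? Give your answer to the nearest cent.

Risk-neutral probability p = (1 + 0.07 − 0.7)/(1.3 − 0.7) = 0.3700/0.6000 = 0.6167
Terminal stock prices: S_uuu = 164.8, S_uud = 88.73, S_udd = 47.77, S_ddd = 25.72
Terminal payoffs (S − K): max(107.8, 0) = 107.8, max(31.73, 0) = 31.73, max(-9.225, 0) = 0, max(-31.28, 0) = 0
Node uu (S = 126.8): V_uu = 1/1.07·[0.6167·107.7750 + 0.3833·31.7250] = 73.4790
Node ud (S = 68.25): V_ud = 1/1.07·[0.6167·31.7250 + 0.3833·0.0000] = 18.2839
Node dd (S = 36.75): V_dd = 1/1.07·[0.6167·0.0000 + 0.3833·0.0000] = 0.0000
Node u (S = 97.5): V_u = 1/1.07·[0.6167·73.4790 + 0.3833·18.2839] = 48.8980
Node d (S = 52.5): V_d = 1/1.07·[0.6167·18.2839 + 0.3833·0.0000] = 10.5374
Node 0 (S = 75): V_0 = 1/1.07·[0.6167·48.8980 + 0.3833·10.5374] = 31.9562

£31.96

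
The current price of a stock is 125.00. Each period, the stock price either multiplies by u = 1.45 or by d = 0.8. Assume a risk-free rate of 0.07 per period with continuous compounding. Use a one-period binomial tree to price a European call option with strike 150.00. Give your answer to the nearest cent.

Risk-neutral probability p = (e^0.07 − 0.8)/(1.45 − 0.8) = 0.2725/0.6500 = 0.4192
Terminal stock prices: S_u = 181.2, S_d = 100
Terminal payoffs (S − K): max(31.25, 0) = 31.25, max(-50, 0) = 0
Node 0 (S = 125): V_0 = e^(−0.07)·[0.4192·31.2500 + 0.5808·0.0000] = 12.2156

12.22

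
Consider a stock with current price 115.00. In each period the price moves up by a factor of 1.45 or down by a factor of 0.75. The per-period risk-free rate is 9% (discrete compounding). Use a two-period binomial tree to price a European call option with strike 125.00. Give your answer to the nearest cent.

Risk-neutral probability p = (1 + 0.09 − 0.75)/(1.45 − 0.75) = 0.3400/0.7000 = 0.4857
Terminal stock prices: S_uu = 241.8, S_ud = 125.1, S_dd = 64.69
Terminal payoffs (S − K): max(116.8, 0) = 116.8, max(0.0625, 0) = 0.0625, max(-60.31, 0) = 0
Node u (S = 166.8): V_u = 1/1.09·[0.4857·116.7875 + 0.5143·0.0625] = 52.0711
Node d (S = 86.25): V_d = 1/1.09·[0.4857·0.0625 + 0.5143·0.0000] = 0.0279
Node 0 (S = 115): V_0 = 1/1.09·[0.4857·52.0711 + 0.5143·0.0279] = 23.2165

23.22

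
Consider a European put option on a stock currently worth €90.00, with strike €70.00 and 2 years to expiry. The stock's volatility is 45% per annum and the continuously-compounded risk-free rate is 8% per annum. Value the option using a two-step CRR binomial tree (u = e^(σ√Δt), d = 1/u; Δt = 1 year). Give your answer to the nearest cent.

CRR parameters: u = e^(σ√Δt) = e^(0.45·√1) = 1.5683, d = 1/u = 0.6376
Per-period rate: rΔt = 0.08·1 = 0.08, so R = e^0.08 = 1.0833
Risk-neutral probability p = (e^0.08 − 0.6376)/(1.5683 − 0.6376) = 0.4457/0.9307 = 0.4789
Terminal stock prices: S_uu = 221.4, S_ud = 90, S_dd = 36.59
Terminal payoffs (K − S): max(-151.4, 0) = 0, max(-20, 0) = 0, max(33.41, 0) = 33.41
Node u (S = 141.1): V_u = e^(−0.08)·[0.4789·0.0000 + 0.5211·0.0000] = 0.0000
Node d (S = 57.39): V_d = e^(−0.08)·[0.4789·0.0000 + 0.5211·33.4087] = 16.0723
Node 0 (S = 90): V_0 = e^(−0.08)·[0.4789·0.0000 + 0.5211·16.0723] = 7.7321

€7.73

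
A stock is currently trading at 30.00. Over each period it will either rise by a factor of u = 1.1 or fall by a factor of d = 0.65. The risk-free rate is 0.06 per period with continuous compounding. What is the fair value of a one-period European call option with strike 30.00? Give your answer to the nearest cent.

Risk-neutral probability p = (e^0.06 − 0.65)/(1.1 − 0.65) = 0.4118/0.4500 = 0.9152
Terminal stock prices: S_u = 33, S_d = 19.5
Terminal payoffs (S − K): max(3, 0) = 3, max(-10.5, 0) = 0
Node 0 (S = 30): V_0 = e^(−0.06)·[0.9152·3.0000 + 0.0848·0.0000] = 2.5857

2.59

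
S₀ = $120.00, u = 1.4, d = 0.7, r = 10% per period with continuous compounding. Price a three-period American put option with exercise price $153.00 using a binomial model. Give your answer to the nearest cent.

$33.36

Risk-neutral probability p = (e^0.1 − 0.7)/(1.4 − 0.7) = 0.4052/0.7000 = 0.5788
Terminal stock prices: S_uuu = 329.3, S_uud = 164.6, S_udd = 82.32, S_ddd = 41.16
Terminal payoffs (K − S): max(-176.3, 0) = 0, max(-11.64, 0) = 0, max(70.68, 0) = 70.68, max(111.8, 0) = 111.8
Node uu (S = 235.2): continuation = e^(−0.1)·[0.5788·0.0000 + 0.4212·0.0000] = 0.0000; exercise value = 0.0000 ≤ continuation, so V_uu = 0.0000
Node ud (S = 117.6): continuation = e^(−0.1)·[0.5788·0.0000 + 0.4212·70.6800] = 26.9364; exercise value = 35.4000 > continuation, so V_ud = 35.4000 (exercise)
Node dd (S = 58.8): continuation = e^(−0.1)·[0.5788·70.6800 + 0.4212·111.8400] = 79.6401; exercise value = 94.2000 > continuation, so V_dd = 94.2000 (exercise)
Node u (S = 168): continuation = e^(−0.1)·[0.5788·0.0000 + 0.4212·35.4000] = 13.4911; exercise value = 0.0000 ≤ continuation, so V_u = 13.4911
Node d (S = 84): continuation = e^(−0.1)·[0.5788·35.4000 + 0.4212·94.2000] = 54.4401; exercise value = 69.0000 > continuation, so V_d = 69.0000 (exercise)
Node 0 (S = 120): continuation = e^(−0.1)·[0.5788·13.4911 + 0.4212·69.0000] = 33.3619; exercise value = 33.0000 ≤ continuation, so V_0 = 33.3619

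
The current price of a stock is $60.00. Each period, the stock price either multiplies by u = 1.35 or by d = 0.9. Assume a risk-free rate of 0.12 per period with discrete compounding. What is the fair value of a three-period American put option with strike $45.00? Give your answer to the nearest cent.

Risk-neutral probability p = (1 + 0.12 − 0.9)/(1.35 − 0.9) = 0.2200/0.4500 = 0.4889
Terminal stock prices: S_uuu = 147.6, S_uud = 98.42, S_udd = 65.61, S_ddd = 43.74
Terminal payoffs (K − S): max(-102.6, 0) = 0, max(-53.42, 0) = 0, max(-20.61, 0) = 0, max(1.26, 0) = 1.26
Node uu (S = 109.4): continuation = 1/1.12·[0.4889·0.0000 + 0.5111·0.0000] = 0.0000; exercise value = 0.0000 ≤ continuation, so V_uu = 0.0000
Node ud (S = 72.9): continuation = 1/1.12·[0.4889·0.0000 + 0.5111·0.0000] = 0.0000; exercise value = 0.0000 ≤ continuation, so V_ud = 0.0000
Node dd (S = 48.6): continuation = 1/1.12·[0.4889·0.0000 + 0.5111·1.2600] = 0.5750; exercise value = 0.0000 ≤ continuation, so V_dd = 0.5750
Node u (S = 81): continuation = 1/1.12·[0.4889·0.0000 + 0.5111·0.0000] = 0.0000; exercise value = 0.0000 ≤ continuation, so V_u = 0.0000
Node d (S = 54): continuation = 1/1.12·[0.4889·0.0000 + 0.5111·0.5750] = 0.2624; exercise value = 0.0000 ≤ continuation, so V_d = 0.2624
Node 0 (S = 60): continuation = 1/1.12·[0.4889·0.0000 + 0.5111·0.2624] = 0.1197; exercise value = 0.0000 ≤ continuation, so V_0 = 0.1197

$0.12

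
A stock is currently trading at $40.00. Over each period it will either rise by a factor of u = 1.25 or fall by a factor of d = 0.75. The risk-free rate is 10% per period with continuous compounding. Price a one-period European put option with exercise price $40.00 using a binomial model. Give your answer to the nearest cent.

Risk-neutral probability p = (e^0.1 − 0.75)/(1.25 − 0.75) = 0.3552/0.5000 = 0.7103
Terminal stock prices: S_u = 50, S_d = 30
Terminal payoffs (K − S): max(-10, 0) = 0, max(10, 0) = 10
Node 0 (S = 40): V_0 = e^(−0.1)·[0.7103·0.0000 + 0.2897·10.0000] = 2.6209

$2.62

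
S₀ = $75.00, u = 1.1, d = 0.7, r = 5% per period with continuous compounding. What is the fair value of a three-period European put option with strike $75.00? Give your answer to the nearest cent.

$4.02

Risk-neutral probability p = (e^0.05 − 0.7)/(1.1 − 0.7) = 0.3513/0.4000 = 0.8782
Terminal stock prices: S_uuu = 99.83, S_uud = 63.53, S_udd = 40.42, S_ddd = 25.72
Terminal payoffs (K − S): max(-24.83, 0) = 0, max(11.47, 0) = 11.47, max(34.58, 0) = 34.58, max(49.28, 0) = 49.28
Node uu (S = 90.75): V_uu = e^(−0.05)·[0.8782·0.0000 + 0.1218·11.4750] = 1.3297
Node ud (S = 57.75): V_ud = e^(−0.05)·[0.8782·11.4750 + 0.1218·34.5750] = 13.5922
Node dd (S = 36.75): V_dd = e^(−0.05)·[0.8782·34.5750 + 0.1218·49.2750] = 34.5922
Node u (S = 82.5): V_u = e^(−0.05)·[0.8782·1.3297 + 0.1218·13.5922] = 2.6859
Node d (S = 52.5): V_d = e^(−0.05)·[0.8782·13.5922 + 0.1218·34.5922] = 15.3628
Node 0 (S = 75): V_0 = e^(−0.05)·[0.8782·2.6859 + 0.1218·15.3628] = 4.0239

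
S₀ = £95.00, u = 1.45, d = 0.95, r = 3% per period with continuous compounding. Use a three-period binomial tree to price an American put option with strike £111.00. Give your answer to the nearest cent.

£16.90

Risk-neutral probability p = (e^0.03 − 0.95)/(1.45 − 0.95) = 0.0805/0.5000 = 0.1609
Terminal stock prices: S_uuu = 289.6, S_uud = 189.8, S_udd = 124.3, S_ddd = 81.45
Terminal payoffs (K − S): max(-178.6, 0) = 0, max(-78.75, 0) = 0, max(-13.32, 0) = 0, max(29.55, 0) = 29.55
Node uu (S = 199.7): continuation = e^(−0.03)·[0.1609·0.0000 + 0.8391·0.0000] = 0.0000; exercise value = 0.0000 ≤ continuation, so V_uu = 0.0000
Node ud (S = 130.9): continuation = e^(−0.03)·[0.1609·0.0000 + 0.8391·0.0000] = 0.0000; exercise value = 0.0000 ≤ continuation, so V_ud = 0.0000
Node dd (S = 85.74): continuation = e^(−0.03)·[0.1609·0.0000 + 0.8391·29.5494] = 24.0618; exercise value = 25.2625 > continuation, so V_dd = 25.2625 (exercise)
Node u (S = 137.8): continuation = e^(−0.03)·[0.1609·0.0000 + 0.8391·0.0000] = 0.0000; exercise value = 0.0000 ≤ continuation, so V_u = 0.0000
Node d (S = 90.25): continuation = e^(−0.03)·[0.1609·0.0000 + 0.8391·25.2625] = 20.5711; exercise value = 20.7500 > continuation, so V_d = 20.7500 (exercise)
Node 0 (S = 95): continuation = e^(−0.03)·[0.1609·0.0000 + 0.8391·20.7500] = 16.8966; exercise value = 16.0000 ≤ continuation, so V_0 = 16.8966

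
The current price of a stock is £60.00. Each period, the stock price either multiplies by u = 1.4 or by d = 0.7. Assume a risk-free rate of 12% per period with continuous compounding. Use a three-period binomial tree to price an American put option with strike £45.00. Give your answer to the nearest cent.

£2.36

Risk-neutral probability p = (e^0.12 − 0.7)/(1.4 − 0.7) = 0.4275/0.7000 = 0.6107
Terminal stock prices: S_uuu = 164.6, S_uud = 82.32, S_udd = 41.16, S_ddd = 20.58
Terminal payoffs (K − S): max(-119.6, 0) = 0, max(-37.32, 0) = 0, max(3.84, 0) = 3.84, max(24.42, 0) = 24.42
Node uu (S = 117.6): continuation = e^(−0.12)·[0.6107·0.0000 + 0.3893·0.0000] = 0.0000; exercise value = 0.0000 ≤ continuation, so V_uu = 0.0000
Node ud (S = 58.8): continuation = e^(−0.12)·[0.6107·0.0000 + 0.3893·3.8400] = 1.3258; exercise value = 0.0000 ≤ continuation, so V_ud = 1.3258
Node dd (S = 29.4): continuation = e^(−0.12)·[0.6107·3.8400 + 0.3893·24.4200] = 10.5114; exercise value = 15.6000 > continuation, so V_dd = 15.6000 (exercise)
Node u (S = 84): continuation = e^(−0.12)·[0.6107·0.0000 + 0.3893·1.3258] = 0.4578; exercise value = 0.0000 ≤ continuation, so V_u = 0.4578
Node d (S = 42): continuation = e^(−0.12)·[0.6107·1.3258 + 0.3893·15.6000] = 6.1043; exercise value = 3.0000 ≤ continuation, so V_d = 6.1043
Node 0 (S = 60): continuation = e^(−0.12)·[0.6107·0.4578 + 0.3893·6.1043] = 2.3556; exercise value = 0.0000 ≤ continuation, so V_0 = 2.3556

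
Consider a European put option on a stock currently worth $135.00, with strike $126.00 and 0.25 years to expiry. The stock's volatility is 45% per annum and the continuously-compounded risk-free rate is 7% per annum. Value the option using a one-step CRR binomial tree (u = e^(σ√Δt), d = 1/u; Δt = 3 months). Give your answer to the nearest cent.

CRR parameters: u = e^(σ√Δt) = e^(0.45·√0.25) = 1.2523, d = 1/u = 0.7985
Per-period rate: rΔt = 0.07·0.25 = 0.0175, so R = e^0.0175 = 1.0177
Risk-neutral probability p = (e^0.0175 − 0.7985)/(1.2523 − 0.7985) = 0.2191/0.4538 = 0.4829
Terminal stock prices: S_u = 169.1, S_d = 107.8
Terminal payoffs (K − S): max(-43.06, 0) = 0, max(18.2, 0) = 18.2
Node 0 (S = 135): V_0 = e^(−0.0175)·[0.4829·0.0000 + 0.5171·18.2003] = 9.2483

$9.25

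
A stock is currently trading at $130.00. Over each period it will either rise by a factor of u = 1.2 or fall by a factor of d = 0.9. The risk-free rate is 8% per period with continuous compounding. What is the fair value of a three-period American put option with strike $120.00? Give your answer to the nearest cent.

$1.90

Risk-neutral probability p = (e^0.08 − 0.9)/(1.2 − 0.9) = 0.1833/0.3000 = 0.6110
Terminal stock prices: S_uuu = 224.6, S_uud = 168.5, S_udd = 126.4, S_ddd = 94.77
Terminal payoffs (K − S): max(-104.6, 0) = 0, max(-48.48, 0) = 0, max(-6.36, 0) = 0, max(25.23, 0) = 25.23
Node uu (S = 187.2): continuation = e^(−0.08)·[0.6110·0.0000 + 0.3890·0.0000] = 0.0000; exercise value = 0.0000 ≤ continuation, so V_uu = 0.0000
Node ud (S = 140.4): continuation = e^(−0.08)·[0.6110·0.0000 + 0.3890·0.0000] = 0.0000; exercise value = 0.0000 ≤ continuation, so V_ud = 0.0000
Node dd (S = 105.3): continuation = e^(−0.08)·[0.6110·0.0000 + 0.3890·25.2300] = 9.0609; exercise value = 14.7000 > continuation, so V_dd = 14.7000 (exercise)
Node u (S = 156): continuation = e^(−0.08)·[0.6110·0.0000 + 0.3890·0.0000] = 0.0000; exercise value = 0.0000 ≤ continuation, so V_u = 0.0000
Node d (S = 117): continuation = e^(−0.08)·[0.6110·0.0000 + 0.3890·14.7000] = 5.2792; exercise value = 3.0000 ≤ continuation, so V_d = 5.2792
Node 0 (S = 130): continuation = e^(−0.08)·[0.6110·0.0000 + 0.3890·5.2792] = 1.8959; exercise value = 0.0000 ≤ continuation, so V_0 = 1.8959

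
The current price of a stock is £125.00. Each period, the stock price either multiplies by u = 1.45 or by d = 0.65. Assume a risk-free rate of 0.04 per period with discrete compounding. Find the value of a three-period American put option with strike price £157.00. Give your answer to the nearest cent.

£46.48

Risk-neutral probability p = (1 + 0.04 − 0.65)/(1.45 − 0.65) = 0.3900/0.8000 = 0.4875
Terminal stock prices: S_uuu = 381.1, S_uud = 170.8, S_udd = 76.58, S_ddd = 34.33
Terminal payoffs (K − S): max(-224.1, 0) = 0, max(-13.83, 0) = 0, max(80.42, 0) = 80.42, max(122.7, 0) = 122.7
Node uu (S = 262.8): continuation = 1/1.04·[0.4875·0.0000 + 0.5125·0.0000] = 0.0000; exercise value = 0.0000 ≤ continuation, so V_uu = 0.0000
Node ud (S = 117.8): continuation = 1/1.04·[0.4875·0.0000 + 0.5125·80.4219] = 39.6310; exercise value = 39.1875 ≤ continuation, so V_ud = 39.6310
Node dd (S = 52.81): continuation = 1/1.04·[0.4875·80.4219 + 0.5125·122.6719] = 98.1490; exercise value = 104.1875 > continuation, so V_dd = 104.1875 (exercise)
Node u (S = 181.2): continuation = 1/1.04·[0.4875·0.0000 + 0.5125·39.6310] = 19.5297; exercise value = 0.0000 ≤ continuation, so V_u = 19.5297
Node d (S = 81.25): continuation = 1/1.04·[0.4875·39.6310 + 0.5125·104.1875] = 69.9194; exercise value = 75.7500 > continuation, so V_d = 75.7500 (exercise)
Node 0 (S = 125): continuation = 1/1.04·[0.4875·19.5297 + 0.5125·75.7500] = 46.4833; exercise value = 32.0000 ≤ continuation, so V_0 = 46.4833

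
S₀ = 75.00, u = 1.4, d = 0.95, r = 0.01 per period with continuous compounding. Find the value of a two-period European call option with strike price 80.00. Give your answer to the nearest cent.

5.65

Risk-neutral probability p = (e^0.01 − 0.95)/(1.4 − 0.95) = 0.0601/0.4500 = 0.1334
Terminal stock prices: S_uu = 147, S_ud = 99.75, S_dd = 67.69
Terminal payoffs (S − K): max(67, 0) = 67, max(19.75, 0) = 19.75, max(-12.31, 0) = 0
Node u (S = 105): V_u = e^(−0.01)·[0.1334·67.0000 + 0.8666·19.7500] = 25.7960
Node d (S = 71.25): V_d = e^(−0.01)·[0.1334·19.7500 + 0.8666·0.0000] = 2.6093
Node 0 (S = 75): V_0 = e^(−0.01)·[0.1334·25.7960 + 0.8666·2.6093] = 5.6467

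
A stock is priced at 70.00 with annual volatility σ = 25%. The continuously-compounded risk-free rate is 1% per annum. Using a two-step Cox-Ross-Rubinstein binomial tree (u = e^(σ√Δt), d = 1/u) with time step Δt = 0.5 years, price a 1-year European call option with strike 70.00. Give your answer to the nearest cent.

6.49

CRR parameters: u = e^(σ√Δt) = e^(0.25·√0.5) = 1.1934, d = 1/u = 0.8380
Per-period rate: rΔt = 0.01·0.5 = 0.005, so R = e^0.005 = 1.0050
Risk-neutral probability p = (e^0.005 − 0.8380)/(1.1934 − 0.8380) = 0.1670/0.3554 = 0.4700
Terminal stock prices: S_uu = 99.69, S_ud = 70, S_dd = 49.15
Terminal payoffs (S − K): max(29.69, 0) = 29.69, max(0, 0) = 0, max(-20.85, 0) = 0
Node u (S = 83.54): V_u = e^(−0.005)·[0.4700·29.6883 + 0.5300·0.0000] = 13.8846
Node d (S = 58.66): V_d = e^(−0.005)·[0.4700·0.0000 + 0.5300·0.0000] = 0.0000
Node 0 (S = 70): V_0 = e^(−0.005)·[0.4700·13.8846 + 0.5300·0.0000] = 6.4936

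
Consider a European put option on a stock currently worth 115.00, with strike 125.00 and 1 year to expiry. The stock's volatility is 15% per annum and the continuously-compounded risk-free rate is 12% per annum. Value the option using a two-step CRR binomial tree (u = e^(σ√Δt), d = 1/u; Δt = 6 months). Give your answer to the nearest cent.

4.77

CRR parameters: u = e^(σ√Δt) = e^(0.15·√0.5) = 1.1119, d = 1/u = 0.8994
Per-period rate: rΔt = 0.12·0.5 = 0.06, so R = e^0.06 = 1.0618
Risk-neutral probability p = (e^0.06 − 0.8994)/(1.1119 − 0.8994) = 0.1625/0.2125 = 0.7645
Terminal stock prices: S_uu = 142.2, S_ud = 115, S_dd = 93.02
Terminal payoffs (K − S): max(-17.18, 0) = 0, max(10, 0) = 10, max(31.98, 0) = 31.98
Node u (S = 127.9): V_u = e^(−0.06)·[0.7645·0.0000 + 0.2355·10.0000] = 2.2182
Node d (S = 103.4): V_d = e^(−0.06)·[0.7645·10.0000 + 0.2355·31.9813] = 14.2936
Node 0 (S = 115): V_0 = e^(−0.06)·[0.7645·2.2182 + 0.2355·14.2936] = 4.7676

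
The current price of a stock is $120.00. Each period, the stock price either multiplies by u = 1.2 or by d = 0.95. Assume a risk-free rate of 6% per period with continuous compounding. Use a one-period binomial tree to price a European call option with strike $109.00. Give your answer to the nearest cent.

$17.35

Risk-neutral probability p = (e^0.06 − 0.95)/(1.2 − 0.95) = 0.1118/0.2500 = 0.4473
Terminal stock prices: S_u = 144, S_d = 114
Terminal payoffs (S − K): max(35, 0) = 35, max(5, 0) = 5
Node 0 (S = 120): V_0 = e^(−0.06)·[0.4473·35.0000 + 0.5527·5.0000] = 17.3477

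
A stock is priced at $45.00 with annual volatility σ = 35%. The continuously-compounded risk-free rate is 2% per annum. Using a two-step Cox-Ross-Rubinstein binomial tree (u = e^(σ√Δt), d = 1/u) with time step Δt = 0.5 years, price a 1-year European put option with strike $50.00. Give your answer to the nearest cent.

$8.92

CRR parameters: u = e^(σ√Δt) = e^(0.35·√0.5) = 1.2808, d = 1/u = 0.7808
Per-period rate: rΔt = 0.02·0.5 = 0.01, so R = e^0.01 = 1.0101
Risk-neutral probability p = (e^0.01 − 0.7808)/(1.2808 − 0.7808) = 0.2293/0.5000 = 0.4585
Terminal stock prices: S_uu = 73.82, S_ud = 45, S_dd = 27.43
Terminal payoffs (K − S): max(-23.82, 0) = 0, max(5, 0) = 5, max(22.57, 0) = 22.57
Node u (S = 57.64): V_u = e^(−0.01)·[0.4585·0.0000 + 0.5415·5.0000] = 2.6804
Node d (S = 35.13): V_d = e^(−0.01)·[0.4585·5.0000 + 0.5415·22.5686] = 14.3683
Node 0 (S = 45): V_0 = e^(−0.01)·[0.4585·2.6804 + 0.5415·14.3683] = 8.9193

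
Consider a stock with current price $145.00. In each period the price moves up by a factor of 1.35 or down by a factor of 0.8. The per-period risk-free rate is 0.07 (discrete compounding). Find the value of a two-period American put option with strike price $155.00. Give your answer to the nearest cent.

Risk-neutral probability p = (1 + 0.07 − 0.8)/(1.35 − 0.8) = 0.2700/0.5500 = 0.4909
Terminal stock prices: S_uu = 264.3, S_ud = 156.6, S_dd = 92.8
Terminal payoffs (K − S): max(-109.3, 0) = 0, max(-1.6, 0) = 0, max(62.2, 0) = 62.2
Node u (S = 195.8): continuation = 1/1.07·[0.4909·0.0000 + 0.5091·0.0000] = 0.0000; exercise value = 0.0000 ≤ continuation, so V_u = 0.0000
Node d (S = 116): continuation = 1/1.07·[0.4909·0.0000 + 0.5091·62.2000] = 29.5939; exercise value = 39.0000 > continuation, so V_d = 39.0000 (exercise)
Node 0 (S = 145): continuation = 1/1.07·[0.4909·0.0000 + 0.5091·39.0000] = 18.5556; exercise value = 10.0000 ≤ continuation, so V_0 = 18.5556

$18.56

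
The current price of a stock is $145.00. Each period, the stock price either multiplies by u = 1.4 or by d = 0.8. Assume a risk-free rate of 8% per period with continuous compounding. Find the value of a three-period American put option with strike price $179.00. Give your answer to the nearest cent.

$35.78

Risk-neutral probability p = (e^0.08 − 0.8)/(1.4 − 0.8) = 0.2833/0.6000 = 0.4721
Terminal stock prices: S_uuu = 397.9, S_uud = 227.4, S_udd = 129.9, S_ddd = 74.24
Terminal payoffs (K − S): max(-218.9, 0) = 0, max(-48.36, 0) = 0, max(49.08, 0) = 49.08, max(104.8, 0) = 104.8
Node uu (S = 284.2): continuation = e^(−0.08)·[0.4721·0.0000 + 0.5279·0.0000] = 0.0000; exercise value = 0.0000 ≤ continuation, so V_uu = 0.0000
Node ud (S = 162.4): continuation = e^(−0.08)·[0.4721·0.0000 + 0.5279·49.0800] = 23.9153; exercise value = 16.6000 ≤ continuation, so V_ud = 23.9153
Node dd (S = 92.8): continuation = e^(−0.08)·[0.4721·49.0800 + 0.5279·104.7600] = 72.4378; exercise value = 86.2000 > continuation, so V_dd = 86.2000 (exercise)
Node u (S = 203): continuation = e^(−0.08)·[0.4721·0.0000 + 0.5279·23.9153] = 11.6532; exercise value = 0.0000 ≤ continuation, so V_u = 11.6532
Node d (S = 116): continuation = e^(−0.08)·[0.4721·23.9153 + 0.5279·86.2000] = 52.4262; exercise value = 63.0000 > continuation, so V_d = 63.0000 (exercise)
Node 0 (S = 145): continuation = e^(−0.08)·[0.4721·11.6532 + 0.5279·63.0000] = 35.7771; exercise value = 34.0000 ≤ continuation, so V_0 = 35.7771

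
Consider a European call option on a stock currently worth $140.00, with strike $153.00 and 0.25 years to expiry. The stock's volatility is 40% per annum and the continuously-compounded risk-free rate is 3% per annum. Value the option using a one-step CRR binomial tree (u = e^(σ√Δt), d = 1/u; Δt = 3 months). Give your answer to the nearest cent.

$8.37

CRR parameters: u = e^(σ√Δt) = e^(0.4·√0.25) = 1.2214, d = 1/u = 0.8187
Per-period rate: rΔt = 0.03·0.25 = 0.0075, so R = e^0.0075 = 1.0075
Risk-neutral probability p = (e^0.0075 − 0.8187)/(1.2214 − 0.8187) = 0.1888/0.4027 = 0.4689
Terminal stock prices: S_u = 171, S_d = 114.6
Terminal payoffs (S − K): max(18, 0) = 18, max(-38.38, 0) = 0
Node 0 (S = 140): V_0 = e^(−0.0075)·[0.4689·17.9964 + 0.5311·0.0000] = 8.3748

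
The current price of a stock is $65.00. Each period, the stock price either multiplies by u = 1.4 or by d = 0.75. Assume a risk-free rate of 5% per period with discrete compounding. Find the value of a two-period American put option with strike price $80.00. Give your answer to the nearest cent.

Risk-neutral probability p = (1 + 0.05 − 0.75)/(1.4 − 0.75) = 0.3000/0.6500 = 0.4615
Terminal stock prices: S_uu = 127.4, S_ud = 68.25, S_dd = 36.56
Terminal payoffs (K − S): max(-47.4, 0) = 0, max(11.75, 0) = 11.75, max(43.44, 0) = 43.44
Node u (S = 91): continuation = 1/1.05·[0.4615·0.0000 + 0.5385·11.7500] = 6.0256; exercise value = 0.0000 ≤ continuation, so V_u = 6.0256
Node d (S = 48.75): continuation = 1/1.05·[0.4615·11.7500 + 0.5385·43.4375] = 27.4405; exercise value = 31.2500 > continuation, so V_d = 31.2500 (exercise)
Node 0 (S = 65): continuation = 1/1.05·[0.4615·6.0256 + 0.5385·31.2500] = 18.6743; exercise value = 15.0000 ≤ continuation, so V_0 = 18.6743

$18.67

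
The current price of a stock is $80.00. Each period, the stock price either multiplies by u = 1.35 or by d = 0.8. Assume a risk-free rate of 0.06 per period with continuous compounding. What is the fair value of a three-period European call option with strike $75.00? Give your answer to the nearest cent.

Risk-neutral probability p = (e^0.06 − 0.8)/(1.35 − 0.8) = 0.2618/0.5500 = 0.4761
Terminal stock prices: S_uuu = 196.8, S_uud = 116.6, S_udd = 69.12, S_ddd = 40.96
Terminal payoffs (S − K): max(121.8, 0) = 121.8, max(41.64, 0) = 41.64, max(-5.88, 0) = 0, max(-34.04, 0) = 0
Node uu (S = 145.8): V_uu = e^(−0.06)·[0.4761·121.8300 + 0.5239·41.6400] = 75.1677
Node ud (S = 86.4): V_ud = e^(−0.06)·[0.4761·41.6400 + 0.5239·0.0000] = 18.6690
Node dd (S = 51.2): V_dd = e^(−0.06)·[0.4761·0.0000 + 0.5239·0.0000] = 0.0000
Node u (S = 108): V_u = e^(−0.06)·[0.4761·75.1677 + 0.5239·18.6690] = 42.9125
Node d (S = 64): V_d = e^(−0.06)·[0.4761·18.6690 + 0.5239·0.0000] = 8.3701
Node 0 (S = 80): V_0 = e^(−0.06)·[0.4761·42.9125 + 0.5239·8.3701] = 23.3695

$23.37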